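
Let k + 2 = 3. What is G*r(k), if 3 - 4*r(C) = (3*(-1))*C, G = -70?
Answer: -105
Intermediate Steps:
k = 1 (k = -2 + 3 = 1)
r(C) = 3/4 + 3*C/4 (r(C) = 3/4 - 3*(-1)*C/4 = 3/4 - (-3)*C/4 = 3/4 + 3*C/4)
G*r(k) = -70*(3/4 + (3/4)*1) = -70*(3/4 + 3/4) = -70*3/2 = -105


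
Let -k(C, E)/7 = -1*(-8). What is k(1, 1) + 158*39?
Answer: 6106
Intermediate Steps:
k(C, E) = -56 (k(C, E) = -(-7)*(-8) = -7*8 = -56)
k(1, 1) + 158*39 = -56 + 158*39 = -56 + 6162 = 6106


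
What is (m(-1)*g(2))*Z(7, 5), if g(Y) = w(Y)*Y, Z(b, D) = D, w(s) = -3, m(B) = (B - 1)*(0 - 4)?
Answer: -240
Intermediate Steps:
m(B) = 4 - 4*B (m(B) = (-1 + B)*(-4) = 4 - 4*B)
g(Y) = -3*Y
(m(-1)*g(2))*Z(7, 5) = ((4 - 4*(-1))*(-3*2))*5 = ((4 + 4)*(-6))*5 = (8*(-6))*5 = -48*5 = -240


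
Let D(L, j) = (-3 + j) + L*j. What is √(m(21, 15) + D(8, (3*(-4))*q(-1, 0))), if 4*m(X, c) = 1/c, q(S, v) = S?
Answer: √94515/30 ≈ 10.248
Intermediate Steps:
m(X, c) = 1/(4*c)
D(L, j) = -3 + j + L*j
√(m(21, 15) + D(8, (3*(-4))*q(-1, 0))) = √((¼)/15 + (-3 + (3*(-4))*(-1) + 8*((3*(-4))*(-1)))) = √((¼)*(1/15) + (-3 - 12*(-1) + 8*(-12*(-1)))) = √(1/60 + (-3 + 12 + 8*12)) = √(1/60 + (-3 + 12 + 96)) = √(1/60 + 105) = √(6301/60) = √94515/30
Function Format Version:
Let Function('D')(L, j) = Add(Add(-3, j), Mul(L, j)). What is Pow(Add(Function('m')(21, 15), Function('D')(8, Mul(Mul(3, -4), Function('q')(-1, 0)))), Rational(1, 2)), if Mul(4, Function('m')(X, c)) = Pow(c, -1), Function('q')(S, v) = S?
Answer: Mul(Rational(1, 30), Pow(94515, Rational(1, 2))) ≈ 10.248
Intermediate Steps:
Function('m')(X, c) = Mul(Rational(1, 4), Pow(c, -1))
Function('D')(L, j) = Add(-3, j, Mul(L, j))
Pow(Add(Function('m')(21, 15), Function('D')(8, Mul(Mul(3, -4), Function('q')(-1, 0)))), Rational(1, 2)) = Pow(Add(Mul(Rational(1, 4), Pow(15, -1)), Add(-3, Mul(Mul(3, -4), -1), Mul(8, Mul(Mul(3, -4), -1)))), Rational(1, 2)) = Pow(Add(Mul(Rational(1, 4), Rational(1, 15)), Add(-3, Mul(-12, -1), Mul(8, Mul(-12, -1)))), Rational(1, 2)) = Pow(Add(Rational(1, 60), Add(-3, 12, Mul(8, 12))), Rational(1, 2)) = Pow(Add(Rational(1, 60), Add(-3, 12, 96)), Rational(1, 2)) = Pow(Add(Rational(1, 60), 105), Rational(1, 2)) = Pow(Rational(6301, 60), Rational(1, 2)) = Mul(Rational(1, 30), Pow(94515, Rational(1, 2)))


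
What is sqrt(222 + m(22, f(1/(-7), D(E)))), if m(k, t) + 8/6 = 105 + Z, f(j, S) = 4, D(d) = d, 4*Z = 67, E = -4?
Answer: sqrt(12327)/6 ≈ 18.505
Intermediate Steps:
Z = 67/4 (Z = (1/4)*67 = 67/4 ≈ 16.750)
m(k, t) = 1445/12 (m(k, t) = -4/3 + (105 + 67/4) = -4/3 + 487/4 = 1445/12)
sqrt(222 + m(22, f(1/(-7), D(E)))) = sqrt(222 + 1445/12) = sqrt(4109/12) = sqrt(12327)/6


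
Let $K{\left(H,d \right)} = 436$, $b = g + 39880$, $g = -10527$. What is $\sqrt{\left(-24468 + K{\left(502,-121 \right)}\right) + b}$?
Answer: $\sqrt{5321} \approx 72.945$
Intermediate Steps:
$b = 29353$ ($b = -10527 + 39880 = 29353$)
$\sqrt{\left(-24468 + K{\left(502,-121 \right)}\right) + b} = \sqrt{\left(-24468 + 436\right) + 29353} = \sqrt{-24032 + 29353} = \sqrt{5321}$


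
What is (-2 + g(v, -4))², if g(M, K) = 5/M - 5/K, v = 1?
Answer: 289/16 ≈ 18.063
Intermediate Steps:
g(M, K) = -5/K + 5/M
(-2 + g(v, -4))² = (-2 + (-5/(-4) + 5/1))² = (-2 + (-5*(-¼) + 5*1))² = (-2 + (5/4 + 5))² = (-2 + 25/4)² = (17/4)² = 289/16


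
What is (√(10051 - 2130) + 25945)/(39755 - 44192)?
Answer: -8678/1479 ≈ -5.8675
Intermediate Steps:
(√(10051 - 2130) + 25945)/(39755 - 44192) = (√7921 + 25945)/(-4437) = (89 + 25945)*(-1/4437) = 26034*(-1/4437) = -8678/1479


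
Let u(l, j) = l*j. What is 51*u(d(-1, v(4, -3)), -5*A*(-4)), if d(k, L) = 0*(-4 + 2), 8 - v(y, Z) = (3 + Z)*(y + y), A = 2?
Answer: 0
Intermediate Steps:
v(y, Z) = 8 - 2*y*(3 + Z) (v(y, Z) = 8 - (3 + Z)*(y + y) = 8 - (3 + Z)*2*y = 8 - 2*y*(3 + Z))
d(k, L) = 0 (d(k, L) = 0*(-2) = 0)
u(l, j) = j*l
51*u(d(-1, v(4, -3)), -5*A*(-4)) = 51*((-5*2*(-4))*0) = 51*(-10*(-4)*0) = 51*(40*0) = 51*0 = 0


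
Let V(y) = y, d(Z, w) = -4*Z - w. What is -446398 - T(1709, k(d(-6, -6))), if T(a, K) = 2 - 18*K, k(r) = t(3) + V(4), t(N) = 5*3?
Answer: -446058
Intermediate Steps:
d(Z, w) = -w - 4*Z
t(N) = 15
k(r) = 19 (k(r) = 15 + 4 = 19)
-446398 - T(1709, k(d(-6, -6))) = -446398 - (2 - 18*19) = -446398 - (2 - 342) = -446398 - 1*(-340) = -446398 + 340 = -446058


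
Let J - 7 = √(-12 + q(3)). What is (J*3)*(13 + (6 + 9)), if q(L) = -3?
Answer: 588 + 84*I*√15 ≈ 588.0 + 325.33*I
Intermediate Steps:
J = 7 + I*√15 (J = 7 + √(-12 - 3) = 7 + √(-15) = 7 + I*√15 ≈ 7.0 + 3.873*I)
(J*3)*(13 + (6 + 9)) = ((7 + I*√15)*3)*(13 + (6 + 9)) = (21 + 3*I*√15)*(13 + 15) = (21 + 3*I*√15)*28 = 588 + 84*I*√15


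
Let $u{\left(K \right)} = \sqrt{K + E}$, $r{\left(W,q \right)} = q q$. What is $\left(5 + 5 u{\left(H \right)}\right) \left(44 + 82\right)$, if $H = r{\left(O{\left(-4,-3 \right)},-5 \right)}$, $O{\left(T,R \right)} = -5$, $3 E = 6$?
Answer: $630 + 1890 \sqrt{3} \approx 3903.6$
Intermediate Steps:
$E = 2$ ($E = \frac{1}{3} \cdot 6 = 2$)
$r{\left(W,q \right)} = q^{2}$
$H = 25$ ($H = \left(-5\right)^{2} = 25$)
$u{\left(K \right)} = \sqrt{2 + K}$ ($u{\left(K \right)} = \sqrt{K + 2} = \sqrt{2 + K}$)
$\left(5 + 5 u{\left(H \right)}\right) \left(44 + 82\right) = \left(5 + 5 \sqrt{2 + 25}\right) \left(44 + 82\right) = \left(5 + 5 \sqrt{27}\right) 126 = \left(5 + 5 \cdot 3 \sqrt{3}\right) 126 = \left(5 + 15 \sqrt{3}\right) 126 = 630 + 1890 \sqrt{3}$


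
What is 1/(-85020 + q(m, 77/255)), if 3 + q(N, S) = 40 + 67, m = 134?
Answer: -1/84916 ≈ -1.1776e-5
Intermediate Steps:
q(N, S) = 104 (q(N, S) = -3 + (40 + 67) = -3 + 107 = 104)
1/(-85020 + q(m, 77/255)) = 1/(-85020 + 104) = 1/(-84916) = -1/84916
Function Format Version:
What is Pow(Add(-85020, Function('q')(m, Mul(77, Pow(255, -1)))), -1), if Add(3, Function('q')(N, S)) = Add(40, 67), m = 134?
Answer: Rational(-1, 84916) ≈ -1.1776e-5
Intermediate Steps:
Function('q')(N, S) = 104 (Function('q')(N, S) = Add(-3, Add(40, 67)) = Add(-3, 107) = 104)
Pow(Add(-85020, Function('q')(m, Mul(77, Pow(255, -1)))), -1) = Pow(Add(-85020, 104), -1) = Pow(-84916, -1) = Rational(-1, 84916)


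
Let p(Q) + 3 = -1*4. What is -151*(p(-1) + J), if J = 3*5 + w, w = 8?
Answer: -2416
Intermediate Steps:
p(Q) = -7 (p(Q) = -3 - 1*4 = -3 - 4 = -7)
J = 23 (J = 3*5 + 8 = 15 + 8 = 23)
-151*(p(-1) + J) = -151*(-7 + 23) = -151*16 = -2416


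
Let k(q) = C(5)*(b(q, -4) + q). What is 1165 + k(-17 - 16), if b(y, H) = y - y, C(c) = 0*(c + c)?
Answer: 1165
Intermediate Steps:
C(c) = 0 (C(c) = 0*(2*c) = 0)
b(y, H) = 0
k(q) = 0 (k(q) = 0*(0 + q) = 0*q = 0)
1165 + k(-17 - 16) = 1165 + 0 = 1165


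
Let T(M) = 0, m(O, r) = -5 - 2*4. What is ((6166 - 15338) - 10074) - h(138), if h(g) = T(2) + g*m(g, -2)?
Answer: -17452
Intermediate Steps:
m(O, r) = -13 (m(O, r) = -5 - 8 = -13)
h(g) = -13*g (h(g) = 0 + g*(-13) = 0 - 13*g = -13*g)
((6166 - 15338) - 10074) - h(138) = ((6166 - 15338) - 10074) - (-13)*138 = (-9172 - 10074) - 1*(-1794) = -19246 + 1794 = -17452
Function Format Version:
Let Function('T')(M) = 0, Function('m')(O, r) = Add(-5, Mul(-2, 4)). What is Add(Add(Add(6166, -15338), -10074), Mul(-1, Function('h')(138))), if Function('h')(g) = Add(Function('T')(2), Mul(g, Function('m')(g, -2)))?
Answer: -17452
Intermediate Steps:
Function('m')(O, r) = -13 (Function('m')(O, r) = Add(-5, -8) = -13)
Function('h')(g) = Mul(-13, g) (Function('h')(g) = Add(0, Mul(g, -13)) = Add(0, Mul(-13, g)) = Mul(-13, g))
Add(Add(Add(6166, -15338), -10074), Mul(-1, Function('h')(138))) = Add(Add(Add(6166, -15338), -10074), Mul(-1, Mul(-13, 138))) = Add(Add(-9172, -10074), Mul(-1, -1794)) = Add(-19246, 1794) = -17452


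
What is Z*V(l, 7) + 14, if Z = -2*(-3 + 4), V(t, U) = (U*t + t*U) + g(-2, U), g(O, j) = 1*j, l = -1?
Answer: 28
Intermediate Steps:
g(O, j) = j
V(t, U) = U + 2*U*t (V(t, U) = (U*t + t*U) + U = (U*t + U*t) + U = 2*U*t + U = U + 2*U*t)
Z = -2 (Z = -2*1 = -2)
Z*V(l, 7) + 14 = -14*(1 + 2*(-1)) + 14 = -14*(1 - 2) + 14 = -14*(-1) + 14 = -2*(-7) + 14 = 14 + 14 = 28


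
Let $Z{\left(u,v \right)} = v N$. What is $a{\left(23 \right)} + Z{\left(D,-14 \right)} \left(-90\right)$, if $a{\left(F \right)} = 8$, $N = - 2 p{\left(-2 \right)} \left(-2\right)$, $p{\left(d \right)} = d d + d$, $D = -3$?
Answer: $10088$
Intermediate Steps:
$p{\left(d \right)} = d + d^{2}$ ($p{\left(d \right)} = d^{2} + d = d + d^{2}$)
$N = 8$ ($N = - 2 \left(- 2 \left(1 - 2\right)\right) \left(-2\right) = - 2 \left(\left(-2\right) \left(-1\right)\right) \left(-2\right) = \left(-2\right) 2 \left(-2\right) = \left(-4\right) \left(-2\right) = 8$)
$Z{\left(u,v \right)} = 8 v$ ($Z{\left(u,v \right)} = v 8 = 8 v$)
$a{\left(23 \right)} + Z{\left(D,-14 \right)} \left(-90\right) = 8 + 8 \left(-14\right) \left(-90\right) = 8 - -10080 = 8 + 10080 = 10088$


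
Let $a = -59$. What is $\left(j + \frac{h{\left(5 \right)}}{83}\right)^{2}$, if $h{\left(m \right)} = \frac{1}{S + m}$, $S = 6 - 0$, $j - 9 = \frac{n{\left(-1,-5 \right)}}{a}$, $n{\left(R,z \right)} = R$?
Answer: $\frac{235977350625}{2901653689} \approx 81.325$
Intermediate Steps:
$j = \frac{532}{59}$ ($j = 9 - \frac{1}{-59} = 9 - - \frac{1}{59} = 9 + \frac{1}{59} = \frac{532}{59} \approx 9.017$)
$S = 6$ ($S = 6 + 0 = 6$)
$h{\left(m \right)} = \frac{1}{6 + m}$
$\left(j + \frac{h{\left(5 \right)}}{83}\right)^{2} = \left(\frac{532}{59} + \frac{1}{\left(6 + 5\right) 83}\right)^{2} = \left(\frac{532}{59} + \frac{1}{11} \cdot \frac{1}{83}\right)^{2} = \left(\frac{532}{59} + \frac{1}{913}\right)^{2} = \left(\frac{485775}{53867}\right)^{2} = \frac{235977350625}{2901653689}$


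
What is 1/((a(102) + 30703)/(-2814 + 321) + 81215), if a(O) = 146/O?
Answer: 127143/10324352819 ≈ 1.2315e-5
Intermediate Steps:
1/((a(102) + 30703)/(-2814 + 321) + 81215) = 1/((146/102 + 30703)/(-2814 + 321) + 81215) = 1/((146*(1/102) + 30703)/(-2493) + 81215) = 1/((73/51 + 30703)*(-1/2493) + 81215) = 1/((1565926/51)*(-1/2493) + 81215) = 1/(-1565926/127143 + 81215) = 1/(10324352819/127143) = 127143/10324352819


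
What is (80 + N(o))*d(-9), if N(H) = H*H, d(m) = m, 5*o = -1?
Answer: -18009/25 ≈ -720.36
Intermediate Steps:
o = -⅕ (o = (⅕)*(-1) = -⅕ ≈ -0.20000)
N(H) = H²
(80 + N(o))*d(-9) = (80 + (-⅕)²)*(-9) = (80 + 1/25)*(-9) = (2001/25)*(-9) = -18009/25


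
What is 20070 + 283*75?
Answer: 41295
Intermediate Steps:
20070 + 283*75 = 20070 + 21225 = 41295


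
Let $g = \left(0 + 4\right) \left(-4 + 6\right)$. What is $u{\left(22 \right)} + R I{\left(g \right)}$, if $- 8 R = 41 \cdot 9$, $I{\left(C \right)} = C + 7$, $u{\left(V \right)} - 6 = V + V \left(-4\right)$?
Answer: $- \frac{6015}{8} \approx -751.88$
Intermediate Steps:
$u{\left(V \right)} = 6 - 3 V$ ($u{\left(V \right)} = 6 + \left(V + V \left(-4\right)\right) = 6 + \left(V - 4 V\right) = 6 - 3 V$)
$g = 8$ ($g = 4 \cdot 2 = 8$)
$I{\left(C \right)} = 7 + C$
$R = - \frac{369}{8}$ ($R = - \frac{41 \cdot 9}{8} = \left(- \frac{1}{8}\right) 369 = - \frac{369}{8} \approx -46.125$)
$u{\left(22 \right)} + R I{\left(g \right)} = \left(6 - 66\right) - \frac{369 \left(7 + 8\right)}{8} = \left(6 - 66\right) - \frac{5535}{8} = -60 - \frac{5535}{8} = - \frac{6015}{8}$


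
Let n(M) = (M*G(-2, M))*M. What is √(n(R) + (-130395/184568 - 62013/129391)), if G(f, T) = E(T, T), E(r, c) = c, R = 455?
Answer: √13430591630943609418700950262/11940719044 ≈ 9705.5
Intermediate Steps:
G(f, T) = T
n(M) = M³ (n(M) = (M*M)*M = M²*M = M³)
√(n(R) + (-130395/184568 - 62013/129391)) = √(455³ + (-130395/184568 - 62013/129391)) = √(94196375 + (-130395*1/184568 - 62013*1/129391)) = √(94196375 + (-130395/184568 - 62013/129391)) = √(94196375 - 28317554829/23881438088) = √(2249544869358976171/23881438088) = √13430591630943609418700950262/11940719044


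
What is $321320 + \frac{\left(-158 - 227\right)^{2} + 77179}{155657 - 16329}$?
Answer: $\frac{11192274591}{34832} \approx 3.2132 \cdot 10^{5}$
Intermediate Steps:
$321320 + \frac{\left(-158 - 227\right)^{2} + 77179}{155657 - 16329} = 321320 + \frac{\left(-385\right)^{2} + 77179}{139328} = 321320 + \left(148225 + 77179\right) \frac{1}{139328} = 321320 + 225404 \cdot \frac{1}{139328} = 321320 + \frac{56351}{34832} = \frac{11192274591}{34832}$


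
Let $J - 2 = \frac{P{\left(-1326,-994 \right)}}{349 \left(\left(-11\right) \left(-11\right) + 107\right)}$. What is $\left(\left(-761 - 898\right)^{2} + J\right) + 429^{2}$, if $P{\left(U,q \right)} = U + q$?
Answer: $\frac{58412292752}{19893} \approx 2.9363 \cdot 10^{6}$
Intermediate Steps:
$J = \frac{39206}{19893}$ ($J = 2 + \frac{-1326 - 994}{349 \left(\left(-11\right) \left(-11\right) + 107\right)} = 2 - \frac{2320}{349 \left(121 + 107\right)} = 2 - \frac{2320}{349 \cdot 228} = 2 - \frac{2320}{79572} = 2 - \frac{580}{19893} = \frac{39206}{19893} \approx 1.9708$)
$\left(\left(-761 - 898\right)^{2} + J\right) + 429^{2} = \left(\left(-761 - 898\right)^{2} + \frac{39206}{19893}\right) + 429^{2} = \left(\left(-1659\right)^{2} + \frac{39206}{19893}\right) + 184041 = \left(2752281 + \frac{39206}{19893}\right) + 184041 = \frac{54751165139}{19893} + 184041 = \frac{58412292752}{19893}$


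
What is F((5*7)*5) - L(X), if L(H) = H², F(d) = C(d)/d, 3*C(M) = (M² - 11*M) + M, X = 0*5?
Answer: 55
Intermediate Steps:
X = 0
C(M) = -10*M/3 + M²/3 (C(M) = ((M² - 11*M) + M)/3 = (M² - 10*M)/3 = -10*M/3 + M²/3)
F(d) = -10/3 + d/3 (F(d) = (d*(-10 + d)/3)/d = -10/3 + d/3)
F((5*7)*5) - L(X) = (-10/3 + ((5*7)*5)/3) - 1*0² = (-10/3 + (35*5)/3) - 1*0 = (-10/3 + (⅓)*175) + 0 = (-10/3 + 175/3) + 0 = 55 + 0 = 55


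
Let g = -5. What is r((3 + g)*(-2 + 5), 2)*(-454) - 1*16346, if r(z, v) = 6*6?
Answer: -32690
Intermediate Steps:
r(z, v) = 36
r((3 + g)*(-2 + 5), 2)*(-454) - 1*16346 = 36*(-454) - 1*16346 = -16344 - 16346 = -32690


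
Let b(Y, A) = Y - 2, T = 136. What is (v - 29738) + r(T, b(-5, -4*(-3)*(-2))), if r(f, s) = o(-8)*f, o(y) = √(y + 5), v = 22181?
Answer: -7557 + 136*I*√3 ≈ -7557.0 + 235.56*I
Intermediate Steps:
o(y) = √(5 + y)
b(Y, A) = -2 + Y
r(f, s) = I*f*√3 (r(f, s) = √(5 - 8)*f = √(-3)*f = (I*√3)*f = I*f*√3)
(v - 29738) + r(T, b(-5, -4*(-3)*(-2))) = (22181 - 29738) + I*136*√3 = -7557 + 136*I*√3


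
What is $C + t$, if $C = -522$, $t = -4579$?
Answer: $-5101$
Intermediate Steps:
$C + t = -522 - 4579 = -5101$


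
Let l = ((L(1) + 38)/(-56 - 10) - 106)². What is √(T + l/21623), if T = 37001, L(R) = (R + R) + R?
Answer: √75359741502289811/1427118 ≈ 192.36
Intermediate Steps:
L(R) = 3*R (L(R) = 2*R + R = 3*R)
l = 49519369/4356 (l = ((3*1 + 38)/(-56 - 10) - 106)² = ((3 + 38)/(-66) - 106)² = (41*(-1/66) - 106)² = (-41/66 - 106)² = (-7037/66)² = 49519369/4356 ≈ 11368.)
√(T + l/21623) = √(37001 + (49519369/4356)/21623) = √(37001 + (49519369/4356)*(1/21623)) = √(37001 + 49519369/94189788) = √(3485165865157/94189788) = √75359741502289811/1427118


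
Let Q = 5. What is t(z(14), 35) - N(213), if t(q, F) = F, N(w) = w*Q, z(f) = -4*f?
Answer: -1030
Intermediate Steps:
N(w) = 5*w (N(w) = w*5 = 5*w)
t(z(14), 35) - N(213) = 35 - 5*213 = 35 - 1*1065 = 35 - 1065 = -1030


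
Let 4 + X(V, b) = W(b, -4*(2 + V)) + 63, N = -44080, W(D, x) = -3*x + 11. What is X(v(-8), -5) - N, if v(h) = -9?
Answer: 44066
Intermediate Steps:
W(D, x) = 11 - 3*x
X(V, b) = 94 + 12*V (X(V, b) = -4 + ((11 - (-12)*(2 + V)) + 63) = -4 + ((11 - 3*(-8 - 4*V)) + 63) = -4 + ((11 + (24 + 12*V)) + 63) = -4 + ((35 + 12*V) + 63) = -4 + (98 + 12*V) = 94 + 12*V)
X(v(-8), -5) - N = (94 + 12*(-9)) - 1*(-44080) = (94 - 108) + 44080 = -14 + 44080 = 44066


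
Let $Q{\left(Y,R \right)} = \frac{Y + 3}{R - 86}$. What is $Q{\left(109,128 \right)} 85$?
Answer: $\frac{680}{3} \approx 226.67$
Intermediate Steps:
$Q{\left(Y,R \right)} = \frac{3 + Y}{-86 + R}$
$Q{\left(109,128 \right)} 85 = \frac{3 + 109}{-86 + 128} \cdot 85 = \frac{1}{42} \cdot 112 \cdot 85 = \frac{8}{3} \cdot 85 = \frac{680}{3}$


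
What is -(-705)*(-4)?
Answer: -2820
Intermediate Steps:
-(-705)*(-4) = -235*12 = -2820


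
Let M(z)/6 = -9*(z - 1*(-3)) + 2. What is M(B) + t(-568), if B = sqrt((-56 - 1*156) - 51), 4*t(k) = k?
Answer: -292 - 54*I*sqrt(263) ≈ -292.0 - 875.73*I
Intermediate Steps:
t(k) = k/4
B = I*sqrt(263) (B = sqrt((-56 - 156) - 51) = sqrt(-212 - 51) = sqrt(-263) = I*sqrt(263) ≈ 16.217*I)
M(z) = -150 - 54*z (M(z) = 6*(-9*(z - 1*(-3)) + 2) = 6*(-9*(z + 3) + 2) = 6*(-9*(3 + z) + 2) = 6*((-27 - 9*z) + 2) = 6*(-25 - 9*z) = -150 - 54*z)
M(B) + t(-568) = (-150 - 54*I*sqrt(263)) + (1/4)*(-568) = (-150 - 54*I*sqrt(263)) - 142 = -292 - 54*I*sqrt(263)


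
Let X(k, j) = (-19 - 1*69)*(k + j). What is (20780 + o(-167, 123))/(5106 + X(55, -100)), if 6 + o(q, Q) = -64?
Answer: 10355/4533 ≈ 2.2844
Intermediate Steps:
o(q, Q) = -70 (o(q, Q) = -6 - 64 = -70)
X(k, j) = -88*j - 88*k (X(k, j) = (-19 - 69)*(j + k) = -88*(j + k) = -88*j - 88*k)
(20780 + o(-167, 123))/(5106 + X(55, -100)) = (20780 - 70)/(5106 + (-88*(-100) - 88*55)) = 20710/(5106 + (8800 - 4840)) = 20710/(5106 + 3960) = 20710/9066 = 20710*(1/9066) = 10355/4533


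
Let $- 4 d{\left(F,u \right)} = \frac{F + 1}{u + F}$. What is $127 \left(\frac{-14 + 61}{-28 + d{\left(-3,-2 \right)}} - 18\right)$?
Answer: $- \frac{702056}{281} \approx -2498.4$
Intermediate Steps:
$d{\left(F,u \right)} = - \frac{1 + F}{4 \left(F + u\right)}$ ($d{\left(F,u \right)} = - \frac{\left(F + 1\right) \frac{1}{u + F}}{4} = - \frac{\left(1 + F\right) \frac{1}{F + u}}{4} = - \frac{\frac{1}{F + u} \left(1 + F\right)}{4} = - \frac{1 + F}{4 \left(F + u\right)}$)
$127 \left(\frac{-14 + 61}{-28 + d{\left(-3,-2 \right)}} - 18\right) = 127 \left(\frac{-14 + 61}{-28 + \frac{-1 - -3}{4 \left(-3 - 2\right)}} - 18\right) = 127 \left(\frac{47}{-28 + \frac{-1 + 3}{4 \left(-5\right)}} - 18\right) = 127 \left(\frac{47}{-28 + \frac{1}{4} \left(- \frac{1}{5}\right) 2} - 18\right) = 127 \left(\frac{47}{-28 - \frac{1}{10}} - 18\right) = 127 \left(\frac{47}{- \frac{281}{10}} - 18\right) = 127 \left(47 \left(- \frac{10}{281}\right) - 18\right) = 127 \left(- \frac{470}{281} - 18\right) = 127 \left(- \frac{5528}{281}\right) = - \frac{702056}{281}$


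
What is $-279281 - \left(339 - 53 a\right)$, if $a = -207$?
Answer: $-290591$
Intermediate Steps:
$-279281 - \left(339 - 53 a\right) = -279281 - \left(339 - -10971\right) = -279281 - \left(339 + 10971\right) = -279281 - 11310 = -290591$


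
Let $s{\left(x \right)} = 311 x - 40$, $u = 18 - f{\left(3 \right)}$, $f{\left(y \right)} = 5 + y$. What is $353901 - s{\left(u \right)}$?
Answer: $350831$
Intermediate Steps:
$u = 10$ ($u = 18 - \left(5 + 3\right) = 18 - 8 = 10$)
$s{\left(x \right)} = -40 + 311 x$
$353901 - s{\left(u \right)} = 353901 - \left(-40 + 311 \cdot 10\right) = 353901 - \left(-40 + 3110\right) = 353901 - 3070 = 350831$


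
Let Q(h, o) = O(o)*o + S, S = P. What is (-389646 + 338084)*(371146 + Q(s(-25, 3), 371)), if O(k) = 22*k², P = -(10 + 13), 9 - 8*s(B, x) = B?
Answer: -57945219109330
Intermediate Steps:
s(B, x) = 9/8 - B/8
P = -23 (P = -1*23 = -23)
S = -23
Q(h, o) = -23 + 22*o³ (Q(h, o) = (22*o²)*o - 23 = 22*o³ - 23 = -23 + 22*o³)
(-389646 + 338084)*(371146 + Q(s(-25, 3), 371)) = (-389646 + 338084)*(371146 + (-23 + 22*371³)) = -51562*(371146 + (-23 + 22*51064811)) = -51562*(371146 + (-23 + 1123425842)) = -51562*(371146 + 1123425819) = -51562*1123796965 = -57945219109330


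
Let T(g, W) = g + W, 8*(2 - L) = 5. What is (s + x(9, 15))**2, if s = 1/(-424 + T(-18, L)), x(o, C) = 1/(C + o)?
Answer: 1234321/795240000 ≈ 0.0015521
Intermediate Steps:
L = 11/8 (L = 2 - 1/8*5 = 2 - 5/8 = 11/8 ≈ 1.3750)
T(g, W) = W + g
s = -8/3525 (s = 1/(-424 + (11/8 - 18)) = 1/(-424 - 133/8) = 1/(-3525/8) = -8/3525 ≈ -0.0022695)
(s + x(9, 15))**2 = (-8/3525 + 1/(15 + 9))**2 = (-8/3525 + 1/24)**2 = (1111/28200)**2 = 1234321/795240000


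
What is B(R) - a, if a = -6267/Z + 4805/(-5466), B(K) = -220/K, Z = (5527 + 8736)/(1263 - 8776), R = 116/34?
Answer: -7607269214819/2260885182 ≈ -3364.7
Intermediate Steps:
R = 58/17 (R = 116*(1/34) = 58/17 ≈ 3.4118)
Z = -14263/7513 (Z = 14263/(-7513) = 14263*(-1/7513) = -14263/7513 ≈ -1.8984)
a = 257292451771/77961558 (a = -6267/(-14263/7513) + 4805/(-5466) = -6267*(-7513/14263) + 4805*(-1/5466) = 47083971/14263 - 4805/5466 = 257292451771/77961558 ≈ 3300.2)
B(R) - a = -220/58/17 - 1*257292451771/77961558 = -220*17/58 - 257292451771/77961558 = -1870/29 - 257292451771/77961558 = -7607269214819/2260885182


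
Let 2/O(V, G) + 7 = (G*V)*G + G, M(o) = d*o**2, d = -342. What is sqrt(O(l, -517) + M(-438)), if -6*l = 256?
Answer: I*sqrt(19201553025315033997398)/17107282 ≈ 8100.0*I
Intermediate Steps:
l = -128/3 (l = -1/6*256 = -128/3 ≈ -42.667)
M(o) = -342*o**2
O(V, G) = 2/(-7 + G + V*G**2) (O(V, G) = 2/(-7 + ((G*V)*G + G)) = 2/(-7 + (V*G**2 + G)) = 2/(-7 + (G + V*G**2)) = 2/(-7 + G + V*G**2))
sqrt(O(l, -517) + M(-438)) = sqrt(2/(-7 - 517 - 128/3*(-517)**2) - 342*(-438)**2) = sqrt(2/(-7 - 517 - 128/3*267289) - 342*191844) = sqrt(2/(-7 - 517 - 34212992/3) - 65610648) = sqrt(2/(-34214564/3) - 65610648) = sqrt(2*(-3/34214564) - 65610648) = sqrt(-3/17107282 - 65610648) = sqrt(-1122419857538739/17107282) = I*sqrt(19201553025315033997398)/17107282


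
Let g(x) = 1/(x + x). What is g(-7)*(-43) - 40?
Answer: -517/14 ≈ -36.929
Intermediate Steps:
g(x) = 1/(2*x)
g(-7)*(-43) - 40 = ((½)/(-7))*(-43) - 40 = ((½)*(-⅐))*(-43) - 40 = -1/14*(-43) - 40 = 43/14 - 40 = -517/14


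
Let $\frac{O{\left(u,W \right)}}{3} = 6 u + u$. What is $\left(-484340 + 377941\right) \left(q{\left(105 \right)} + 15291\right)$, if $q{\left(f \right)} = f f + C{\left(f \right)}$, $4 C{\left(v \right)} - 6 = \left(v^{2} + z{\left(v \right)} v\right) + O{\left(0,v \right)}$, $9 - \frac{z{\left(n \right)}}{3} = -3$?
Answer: $- \frac{12775859925}{4} \approx -3.194 \cdot 10^{9}$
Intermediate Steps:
$z{\left(n \right)} = 36$ ($z{\left(n \right)} = 27 - -9 = 27 + 9 = 36$)
$O{\left(u,W \right)} = 21 u$ ($O{\left(u,W \right)} = 3 \left(6 u + u\right) = 3 \cdot 7 u = 21 u$)
$C{\left(v \right)} = \frac{3}{2} + 9 v + \frac{v^{2}}{4}$ ($C{\left(v \right)} = \frac{3}{2} + \frac{\left(v^{2} + 36 v\right) + 21 \cdot 0}{4} = \frac{3}{2} + \frac{\left(v^{2} + 36 v\right) + 0}{4} = \frac{3}{2} + \frac{v^{2} + 36 v}{4} = \frac{3}{2} + \left(9 v + \frac{v^{2}}{4}\right) = \frac{3}{2} + 9 v + \frac{v^{2}}{4}$)
$q{\left(f \right)} = \frac{3}{2} + 9 f + \frac{5 f^{2}}{4}$ ($q{\left(f \right)} = f f + \left(\frac{3}{2} + 9 f + \frac{f^{2}}{4}\right) = f^{2} + \left(\frac{3}{2} + 9 f + \frac{f^{2}}{4}\right) = \frac{3}{2} + 9 f + \frac{5 f^{2}}{4}$)
$\left(-484340 + 377941\right) \left(q{\left(105 \right)} + 15291\right) = \left(-484340 + 377941\right) \left(\left(\frac{3}{2} + 9 \cdot 105 + \frac{5 \cdot 105^{2}}{4}\right) + 15291\right) = - 106399 \left(\left(\frac{3}{2} + 945 + \frac{5}{4} \cdot 11025\right) + 15291\right) = - 106399 \left(\left(\frac{3}{2} + 945 + \frac{55125}{4}\right) + 15291\right) = - 106399 \left(\frac{58911}{4} + 15291\right) = \left(-106399\right) \frac{120075}{4} = - \frac{12775859925}{4}$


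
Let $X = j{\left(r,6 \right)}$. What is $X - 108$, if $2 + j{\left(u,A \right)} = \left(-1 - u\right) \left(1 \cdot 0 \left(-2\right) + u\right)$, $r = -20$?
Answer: $-490$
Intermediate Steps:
$j{\left(u,A \right)} = -2 + u \left(-1 - u\right)$ ($j{\left(u,A \right)} = -2 + \left(-1 - u\right) \left(1 \cdot 0 \left(-2\right) + u\right) = -2 + \left(-1 - u\right) \left(0 \left(-2\right) + u\right) = -2 + \left(-1 - u\right) \left(0 + u\right) = -2 + \left(-1 - u\right) u = -2 + u \left(-1 - u\right)$)
$X = -382$ ($X = -2 - -20 - \left(-20\right)^{2} = -2 + 20 - 400 = -382$)
$X - 108 = -382 - 108 = -490$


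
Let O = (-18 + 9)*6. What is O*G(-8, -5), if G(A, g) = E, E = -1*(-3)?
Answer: -162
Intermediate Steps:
E = 3
G(A, g) = 3
O = -54 (O = -9*6 = -54)
O*G(-8, -5) = -54*3 = -162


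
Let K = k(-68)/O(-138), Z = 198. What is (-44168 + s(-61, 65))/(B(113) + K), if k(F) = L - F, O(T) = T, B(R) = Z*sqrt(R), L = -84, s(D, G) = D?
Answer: 6103602/5272869377 - 20846852631*sqrt(113)/10545738754 ≈ -21.013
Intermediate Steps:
B(R) = 198*sqrt(R)
k(F) = -84 - F
K = 8/69 (K = (-84 - 1*(-68))/(-138) = (-84 + 68)*(-1/138) = -16*(-1/138) = 8/69 ≈ 0.11594)
(-44168 + s(-61, 65))/(B(113) + K) = (-44168 - 61)/(198*sqrt(113) + 8/69) = -44229/(8/69 + 198*sqrt(113))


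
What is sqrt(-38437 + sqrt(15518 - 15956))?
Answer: sqrt(-38437 + I*sqrt(438)) ≈ 0.0534 + 196.05*I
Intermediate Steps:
sqrt(-38437 + sqrt(15518 - 15956)) = sqrt(-38437 + sqrt(-438)) = sqrt(-38437 + I*sqrt(438))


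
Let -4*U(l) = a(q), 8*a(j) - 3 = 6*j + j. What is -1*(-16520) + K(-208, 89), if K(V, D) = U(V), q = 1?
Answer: 264315/16 ≈ 16520.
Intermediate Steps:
a(j) = 3/8 + 7*j/8 (a(j) = 3/8 + (6*j + j)/8 = 3/8 + (7*j)/8 = 3/8 + 7*j/8)
U(l) = -5/16 (U(l) = -(3/8 + (7/8)*1)/4 = -(3/8 + 7/8)/4 = -¼*5/4 = -5/16)
K(V, D) = -5/16
-1*(-16520) + K(-208, 89) = -1*(-16520) - 5/16 = 16520 - 5/16 = 264315/16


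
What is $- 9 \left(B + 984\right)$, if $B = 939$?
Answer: $-17307$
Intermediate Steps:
$- 9 \left(B + 984\right) = - 9 \left(939 + 984\right) = \left(-9\right) 1923 = -17307$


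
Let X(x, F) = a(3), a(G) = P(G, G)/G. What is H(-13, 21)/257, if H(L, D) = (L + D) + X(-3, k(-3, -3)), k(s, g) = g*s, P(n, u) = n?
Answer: 9/257 ≈ 0.035019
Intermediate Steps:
a(G) = 1 (a(G) = G/G = 1)
X(x, F) = 1
H(L, D) = 1 + D + L (H(L, D) = (L + D) + 1 = (D + L) + 1 = 1 + D + L)
H(-13, 21)/257 = (1 + 21 - 13)/257 = 9*(1/257) = 9/257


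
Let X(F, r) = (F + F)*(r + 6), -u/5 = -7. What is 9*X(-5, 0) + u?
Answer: -505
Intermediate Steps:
u = 35 (u = -5*(-7) = 35)
X(F, r) = 2*F*(6 + r) (X(F, r) = (2*F)*(6 + r) = 2*F*(6 + r))
9*X(-5, 0) + u = 9*(2*(-5)*(6 + 0)) + 35 = 9*(2*(-5)*6) + 35 = 9*(-60) + 35 = -540 + 35 = -505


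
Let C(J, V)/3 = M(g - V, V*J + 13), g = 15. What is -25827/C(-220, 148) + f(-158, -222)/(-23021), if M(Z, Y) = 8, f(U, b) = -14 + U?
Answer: -198186413/184168 ≈ -1076.1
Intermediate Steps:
C(J, V) = 24 (C(J, V) = 3*8 = 24)
-25827/C(-220, 148) + f(-158, -222)/(-23021) = -25827/24 + (-14 - 158)/(-23021) = -25827*1/24 - 172*(-1/23021) = -8609/8 + 172/23021 = -198186413/184168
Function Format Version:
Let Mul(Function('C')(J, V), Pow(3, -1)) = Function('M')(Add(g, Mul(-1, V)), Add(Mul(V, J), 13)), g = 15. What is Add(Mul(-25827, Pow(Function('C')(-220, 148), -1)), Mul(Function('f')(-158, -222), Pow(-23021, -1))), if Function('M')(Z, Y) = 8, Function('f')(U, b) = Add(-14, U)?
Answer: Rational(-198186413, 184168) ≈ -1076.1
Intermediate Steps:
Function('C')(J, V) = 24 (Function('C')(J, V) = Mul(3, 8) = 24)
Add(Mul(-25827, Pow(Function('C')(-220, 148), -1)), Mul(Function('f')(-158, -222), Pow(-23021, -1))) = Add(Mul(-25827, Pow(24, -1)), Mul(Add(-14, -158), Pow(-23021, -1))) = Add(Mul(-25827, Rational(1, 24)), Mul(-172, Rational(-1, 23021))) = Add(Rational(-8609, 8), Rational(172, 23021)) = Rational(-198186413, 184168)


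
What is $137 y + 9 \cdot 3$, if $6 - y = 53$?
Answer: $-6412$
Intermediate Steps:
$y = -47$ ($y = 6 - 53 = -47$)
$137 y + 9 \cdot 3 = 137 \left(-47\right) + 9 \cdot 3 = -6439 + 27 = -6412$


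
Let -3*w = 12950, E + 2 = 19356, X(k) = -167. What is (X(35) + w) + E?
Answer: 44611/3 ≈ 14870.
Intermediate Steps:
E = 19354 (E = -2 + 19356 = 19354)
w = -12950/3 (w = -1/3*12950 = -12950/3 ≈ -4316.7)
(X(35) + w) + E = (-167 - 12950/3) + 19354 = -13451/3 + 19354 = 44611/3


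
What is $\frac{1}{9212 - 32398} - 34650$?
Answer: $- \frac{803394901}{23186} \approx -34650.0$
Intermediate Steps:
$\frac{1}{9212 - 32398} - 34650 = \frac{1}{-23186} - 34650 = - \frac{1}{23186} - 34650 = - \frac{803394901}{23186}$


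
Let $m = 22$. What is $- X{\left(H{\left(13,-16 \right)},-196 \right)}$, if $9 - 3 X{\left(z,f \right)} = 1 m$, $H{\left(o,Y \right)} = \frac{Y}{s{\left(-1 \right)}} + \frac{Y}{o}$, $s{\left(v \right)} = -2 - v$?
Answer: $\frac{13}{3} \approx 4.3333$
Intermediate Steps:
$H{\left(o,Y \right)} = - Y + \frac{Y}{o}$ ($H{\left(o,Y \right)} = \frac{Y}{-2 - -1} + \frac{Y}{o} = \frac{Y}{-2 + 1} + \frac{Y}{o} = \frac{Y}{-1} + \frac{Y}{o} = Y \left(-1\right) + \frac{Y}{o} = - Y + \frac{Y}{o}$)
$X{\left(z,f \right)} = - \frac{13}{3}$ ($X{\left(z,f \right)} = 3 - \frac{1 \cdot 22}{3} = 3 - \frac{22}{3} = - \frac{13}{3}$)
$- X{\left(H{\left(13,-16 \right)},-196 \right)} = \left(-1\right) \left(- \frac{13}{3}\right) = \frac{13}{3}$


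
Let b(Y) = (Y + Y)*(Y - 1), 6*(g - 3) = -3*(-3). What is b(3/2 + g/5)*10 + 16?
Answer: 416/5 ≈ 83.200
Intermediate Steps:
g = 9/2 (g = 3 + (-3*(-3))/6 = 3 + (⅙)*9 = 3 + 3/2 = 9/2 ≈ 4.5000)
b(Y) = 2*Y*(-1 + Y) (b(Y) = (2*Y)*(-1 + Y) = 2*Y*(-1 + Y))
b(3/2 + g/5)*10 + 16 = (2*(3/2 + (9/2)/5)*(-1 + (3/2 + (9/2)/5)))*10 + 16 = (2*(3*(½) + (9/2)*(⅕))*(-1 + (3*(½) + (9/2)*(⅕))))*10 + 16 = (2*(3/2 + 9/10)*(-1 + (3/2 + 9/10)))*10 + 16 = (2*(12/5)*(-1 + 12/5))*10 + 16 = (2*(12/5)*(7/5))*10 + 16 = (168/25)*10 + 16 = 336/5 + 16 = 416/5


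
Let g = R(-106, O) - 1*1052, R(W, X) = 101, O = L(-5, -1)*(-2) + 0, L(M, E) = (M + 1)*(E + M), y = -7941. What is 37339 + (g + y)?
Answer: 28447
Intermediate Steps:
L(M, E) = (1 + M)*(E + M)
O = -48 (O = (-1 - 5 + (-5)**2 - 1*(-5))*(-2) + 0 = (-1 - 5 + 25 + 5)*(-2) + 0 = 24*(-2) + 0 = -48 + 0 = -48)
g = -951 (g = 101 - 1*1052 = 101 - 1052 = -951)
37339 + (g + y) = 37339 + (-951 - 7941) = 37339 - 8892 = 28447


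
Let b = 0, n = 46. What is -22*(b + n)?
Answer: -1012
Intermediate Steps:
-22*(b + n) = -22*(0 + 46) = -22*46 = -1012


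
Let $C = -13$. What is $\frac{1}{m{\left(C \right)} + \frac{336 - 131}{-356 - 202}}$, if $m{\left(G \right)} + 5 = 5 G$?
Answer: $- \frac{558}{39265} \approx -0.014211$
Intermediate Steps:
$m{\left(G \right)} = -5 + 5 G$
$\frac{1}{m{\left(C \right)} + \frac{336 - 131}{-356 - 202}} = \frac{1}{\left(-5 + 5 \left(-13\right)\right) + \frac{336 - 131}{-356 - 202}} = \frac{1}{\left(-5 - 65\right) + \frac{205}{-558}} = \frac{1}{-70 + 205 \left(- \frac{1}{558}\right)} = \frac{1}{-70 - \frac{205}{558}} = \frac{1}{- \frac{39265}{558}} = - \frac{558}{39265}$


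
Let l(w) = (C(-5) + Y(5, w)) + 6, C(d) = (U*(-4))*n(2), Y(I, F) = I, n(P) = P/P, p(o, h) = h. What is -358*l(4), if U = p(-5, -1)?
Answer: -5370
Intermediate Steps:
n(P) = 1
U = -1
C(d) = 4 (C(d) = -1*(-4)*1 = 4*1 = 4)
l(w) = 15 (l(w) = (4 + 5) + 6 = 9 + 6 = 15)
-358*l(4) = -358*15 = -5370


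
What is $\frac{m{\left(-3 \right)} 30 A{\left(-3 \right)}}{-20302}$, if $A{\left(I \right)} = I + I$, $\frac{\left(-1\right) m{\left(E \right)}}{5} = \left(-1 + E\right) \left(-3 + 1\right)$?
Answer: $- \frac{3600}{10151} \approx -0.35464$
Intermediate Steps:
$m{\left(E \right)} = -10 + 10 E$ ($m{\left(E \right)} = - 5 \left(-1 + E\right) \left(-3 + 1\right) = - 5 \left(-1 + E\right) \left(-2\right) = - 5 \left(2 - 2 E\right) = -10 + 10 E$)
$A{\left(I \right)} = 2 I$
$\frac{m{\left(-3 \right)} 30 A{\left(-3 \right)}}{-20302} = \frac{\left(-10 + 10 \left(-3\right)\right) 30 \cdot 2 \left(-3\right)}{-20302} = \left(-10 - 30\right) 30 \left(-6\right) \left(- \frac{1}{20302}\right) = \left(-40\right) 30 \left(-6\right) \left(- \frac{1}{20302}\right) = \left(-1200\right) \left(-6\right) \left(- \frac{1}{20302}\right) = 7200 \left(- \frac{1}{20302}\right) = - \frac{3600}{10151}$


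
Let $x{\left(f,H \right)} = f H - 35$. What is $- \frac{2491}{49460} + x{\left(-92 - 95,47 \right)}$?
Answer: $- \frac{436437531}{49460} \approx -8824.0$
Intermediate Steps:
$x{\left(f,H \right)} = -35 + H f$ ($x{\left(f,H \right)} = H f - 35 = -35 + H f$)
$- \frac{2491}{49460} + x{\left(-92 - 95,47 \right)} = - \frac{2491}{49460} + \left(-35 + 47 \left(-92 - 95\right)\right) = \left(-2491\right) \frac{1}{49460} + \left(-35 + 47 \left(-92 - 95\right)\right) = - \frac{2491}{49460} + \left(-35 + 47 \left(-187\right)\right) = - \frac{2491}{49460} - 8824 = - \frac{436437531}{49460}$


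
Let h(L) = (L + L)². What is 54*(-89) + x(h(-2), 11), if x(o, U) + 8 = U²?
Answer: -4693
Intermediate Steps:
h(L) = 4*L² (h(L) = (2*L)² = 4*L²)
x(o, U) = -8 + U²
54*(-89) + x(h(-2), 11) = 54*(-89) + (-8 + 11²) = -4806 + (-8 + 121) = -4806 + 113 = -4693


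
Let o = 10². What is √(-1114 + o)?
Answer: 13*I*√6 ≈ 31.843*I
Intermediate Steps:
o = 100
√(-1114 + o) = √(-1114 + 100) = √(-1014) = 13*I*√6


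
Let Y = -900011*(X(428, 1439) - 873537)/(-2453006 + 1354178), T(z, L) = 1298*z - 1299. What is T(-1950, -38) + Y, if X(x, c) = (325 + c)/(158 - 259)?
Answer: -1189626518761/366276 ≈ -3.2479e+6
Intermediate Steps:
X(x, c) = -325/101 - c/101 (X(x, c) = (325 + c)/(-101) = (325 + c)*(-1/101) = -325/101 - c/101)
T(z, L) = -1299 + 1298*z
Y = -262069542637/366276 (Y = -900011*((-325/101 - 1/101*1439) - 873537)/(-2453006 + 1354178) = -900011/((-1098828/((-325/101 - 1439/101) - 873537))) = -900011/((-1098828/(-1764/101 - 873537))) = -900011/((-1098828/(-88229001/101))) = -900011/((-1098828*(-101/88229001))) = -900011/36993876/29409667 = -900011*29409667/36993876 = -262069542637/366276 ≈ -7.1550e+5)
T(-1950, -38) + Y = (-1299 + 1298*(-1950)) - 262069542637/366276 = (-1299 - 2531100) - 262069542637/366276 = -2532399 - 262069542637/366276 = -1189626518761/366276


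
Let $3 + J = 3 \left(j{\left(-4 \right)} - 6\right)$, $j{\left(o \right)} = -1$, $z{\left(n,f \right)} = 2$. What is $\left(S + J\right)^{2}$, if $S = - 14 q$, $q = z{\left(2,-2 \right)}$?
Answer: $2704$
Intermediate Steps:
$q = 2$
$J = -24$ ($J = -3 + 3 \left(-1 - 6\right) = -3 + 3 \left(-7\right) = -3 - 21 = -24$)
$S = -28$ ($S = \left(-14\right) 2 = -28$)
$\left(S + J\right)^{2} = \left(-28 - 24\right)^{2} = \left(-52\right)^{2} = 2704$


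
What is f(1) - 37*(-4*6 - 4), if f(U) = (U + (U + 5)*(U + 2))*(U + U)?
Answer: 1074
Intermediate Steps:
f(U) = 2*U*(U + (2 + U)*(5 + U)) (f(U) = (U + (5 + U)*(2 + U))*(2*U) = (U + (2 + U)*(5 + U))*(2*U) = 2*U*(U + (2 + U)*(5 + U)))
f(1) - 37*(-4*6 - 4) = 2*1*(10 + 1² + 8*1) - 37*(-4*6 - 4) = 2*1*(10 + 1 + 8) - 37*(-24 - 4) = 2*1*19 - 37*(-28) = 38 + 1036 = 1074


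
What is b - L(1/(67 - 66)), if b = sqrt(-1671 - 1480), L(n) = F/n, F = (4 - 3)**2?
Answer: -1 + I*sqrt(3151) ≈ -1.0 + 56.134*I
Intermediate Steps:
F = 1 (F = 1**2 = 1)
L(n) = 1/n
b = I*sqrt(3151) (b = sqrt(-3151) = I*sqrt(3151) ≈ 56.134*I)
b - L(1/(67 - 66)) = I*sqrt(3151) - 1/(1/(67 - 66)) = I*sqrt(3151) - 1/(1/1) = I*sqrt(3151) - 1/1 = I*sqrt(3151) - 1*1 = I*sqrt(3151) - 1 = -1 + I*sqrt(3151)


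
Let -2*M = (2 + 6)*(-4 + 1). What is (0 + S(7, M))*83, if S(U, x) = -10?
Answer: -830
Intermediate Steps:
M = 12 (M = -(2 + 6)*(-4 + 1)/2 = -4*(-3) = -1/2*(-24) = 12)
(0 + S(7, M))*83 = (0 - 10)*83 = -10*83 = -830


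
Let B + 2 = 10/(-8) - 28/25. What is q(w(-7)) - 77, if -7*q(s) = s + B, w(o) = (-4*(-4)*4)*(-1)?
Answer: -47063/700 ≈ -67.233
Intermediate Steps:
w(o) = -64 (w(o) = (16*4)*(-1) = 64*(-1) = -64)
B = -437/100 (B = -2 + (10/(-8) - 28/25) = -2 + (10*(-1/8) - 28*1/25) = -2 + (-5/4 - 28/25) = -2 - 237/100 = -437/100 ≈ -4.3700)
q(s) = 437/700 - s/7 (q(s) = -(s - 437/100)/7 = -(-437/100 + s)/7 = 437/700 - s/7)
q(w(-7)) - 77 = (437/700 - 1/7*(-64)) - 77 = (437/700 + 64/7) - 77 = 6837/700 - 77 = -47063/700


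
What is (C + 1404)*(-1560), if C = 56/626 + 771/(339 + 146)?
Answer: -66577406376/30361 ≈ -2.1929e+6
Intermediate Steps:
C = 254903/151805 (C = 56*(1/626) + 771/485 = 28/313 + 771*(1/485) = 28/313 + 771/485 = 254903/151805 ≈ 1.6791)
(C + 1404)*(-1560) = (254903/151805 + 1404)*(-1560) = (213389123/151805)*(-1560) = -66577406376/30361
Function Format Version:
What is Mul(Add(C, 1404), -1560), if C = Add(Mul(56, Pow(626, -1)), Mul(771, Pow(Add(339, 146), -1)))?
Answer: Rational(-66577406376, 30361) ≈ -2.1929e+6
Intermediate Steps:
C = Rational(254903, 151805) (C = Add(Mul(56, Rational(1, 626)), Mul(771, Pow(485, -1))) = Add(Rational(28, 313), Mul(771, Rational(1, 485))) = Add(Rational(28, 313), Rational(771, 485)) = Rational(254903, 151805) ≈ 1.6791)
Mul(Add(C, 1404), -1560) = Mul(Add(Rational(254903, 151805), 1404), -1560) = Mul(Rational(213389123, 151805), -1560) = Rational(-66577406376, 30361)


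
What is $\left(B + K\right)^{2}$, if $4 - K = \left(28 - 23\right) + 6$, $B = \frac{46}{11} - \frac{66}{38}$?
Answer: $\frac{906304}{43681} \approx 20.748$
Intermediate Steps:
$B = \frac{511}{209}$ ($B = 46 \cdot \frac{1}{11} - \frac{33}{19} = \frac{46}{11} - \frac{33}{19} = \frac{511}{209} \approx 2.445$)
$K = -7$ ($K = 4 - \left(\left(28 - 23\right) + 6\right) = 4 - \left(5 + 6\right) = 4 - 11 = -7$)
$\left(B + K\right)^{2} = \left(\frac{511}{209} - 7\right)^{2} = \left(- \frac{952}{209}\right)^{2} = \frac{906304}{43681}$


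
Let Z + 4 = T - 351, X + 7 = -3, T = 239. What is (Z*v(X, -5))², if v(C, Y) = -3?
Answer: 121104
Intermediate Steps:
X = -10 (X = -7 - 3 = -10)
Z = -116 (Z = -4 + (239 - 351) = -4 - 112 = -116)
(Z*v(X, -5))² = (-116*(-3))² = 348² = 121104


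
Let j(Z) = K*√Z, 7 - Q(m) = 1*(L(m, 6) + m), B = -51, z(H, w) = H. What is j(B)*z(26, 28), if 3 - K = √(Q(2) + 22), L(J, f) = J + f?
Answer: 26*I*√51*(3 - √19) ≈ -252.32*I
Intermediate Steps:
Q(m) = 1 - 2*m (Q(m) = 7 - ((m + 6) + m) = 7 - ((6 + m) + m) = 7 - (6 + 2*m) = 7 + (-6 - 2*m) = 1 - 2*m)
K = 3 - √19 (K = 3 - √((1 - 2*2) + 22) = 3 - √((1 - 4) + 22) = 3 - √(-3 + 22) = 3 - √19 ≈ -1.3589)
j(Z) = √Z*(3 - √19) (j(Z) = (3 - √19)*√Z = √Z*(3 - √19))
j(B)*z(26, 28) = (√(-51)*(3 - √19))*26 = ((I*√51)*(3 - √19))*26 = (I*√51*(3 - √19))*26 = 26*I*√51*(3 - √19)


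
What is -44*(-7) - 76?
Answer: 232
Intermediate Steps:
-44*(-7) - 76 = 308 - 76 = 232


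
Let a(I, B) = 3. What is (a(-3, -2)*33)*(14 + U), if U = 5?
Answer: 1881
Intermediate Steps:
(a(-3, -2)*33)*(14 + U) = (3*33)*(14 + 5) = 99*19 = 1881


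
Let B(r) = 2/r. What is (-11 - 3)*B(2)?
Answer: -14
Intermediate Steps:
(-11 - 3)*B(2) = (-11 - 3)*(2/2) = -28/2 = -14*1 = -14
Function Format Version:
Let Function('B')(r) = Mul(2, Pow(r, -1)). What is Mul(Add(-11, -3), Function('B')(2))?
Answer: -14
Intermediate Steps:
Mul(Add(-11, -3), Function('B')(2)) = Mul(Add(-11, -3), Mul(2, Pow(2, -1))) = Mul(-14, Mul(2, Rational(1, 2))) = Mul(-14, 1) = -14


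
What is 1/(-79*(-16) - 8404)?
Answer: -1/7140 ≈ -0.00014006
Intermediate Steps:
1/(-79*(-16) - 8404) = 1/(1264 - 8404) = 1/(-7140) = -1/7140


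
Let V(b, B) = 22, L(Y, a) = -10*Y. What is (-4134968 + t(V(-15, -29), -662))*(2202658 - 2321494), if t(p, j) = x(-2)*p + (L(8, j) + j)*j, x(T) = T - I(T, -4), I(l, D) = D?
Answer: 433005109920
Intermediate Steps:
x(T) = 4 + T (x(T) = T - 1*(-4) = T + 4 = 4 + T)
t(p, j) = 2*p + j*(-80 + j) (t(p, j) = (4 - 2)*p + (-10*8 + j)*j = 2*p + (-80 + j)*j = 2*p + j*(-80 + j))
(-4134968 + t(V(-15, -29), -662))*(2202658 - 2321494) = (-4134968 + ((-662)² - 80*(-662) + 2*22))*(2202658 - 2321494) = (-4134968 + (438244 + 52960 + 44))*(-118836) = (-4134968 + 491248)*(-118836) = -3643720*(-118836) = 433005109920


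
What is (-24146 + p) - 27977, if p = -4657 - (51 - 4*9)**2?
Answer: -57005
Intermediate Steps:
p = -4882 (p = -4657 - (51 - 36)**2 = -4657 - 1*15**2 = -4657 - 1*225 = -4657 - 225 = -4882)
(-24146 + p) - 27977 = (-24146 - 4882) - 27977 = -29028 - 27977 = -57005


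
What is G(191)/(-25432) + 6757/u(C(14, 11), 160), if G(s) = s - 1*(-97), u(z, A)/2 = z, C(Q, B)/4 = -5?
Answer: -21481943/127160 ≈ -168.94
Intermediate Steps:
C(Q, B) = -20 (C(Q, B) = 4*(-5) = -20)
u(z, A) = 2*z
G(s) = 97 + s (G(s) = s + 97 = 97 + s)
G(191)/(-25432) + 6757/u(C(14, 11), 160) = (97 + 191)/(-25432) + 6757/((2*(-20))) = 288*(-1/25432) + 6757/(-40) = -36/3179 + 6757*(-1/40) = -36/3179 - 6757/40 = -21481943/127160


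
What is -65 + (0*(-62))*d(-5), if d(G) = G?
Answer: -65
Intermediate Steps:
-65 + (0*(-62))*d(-5) = -65 + (0*(-62))*(-5) = -65 + 0*(-5) = -65 + 0 = -65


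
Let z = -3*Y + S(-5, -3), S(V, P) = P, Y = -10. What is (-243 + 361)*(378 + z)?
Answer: 47790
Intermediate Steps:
z = 27 (z = -3*(-10) - 3 = 30 - 3 = 27)
(-243 + 361)*(378 + z) = (-243 + 361)*(378 + 27) = 118*405 = 47790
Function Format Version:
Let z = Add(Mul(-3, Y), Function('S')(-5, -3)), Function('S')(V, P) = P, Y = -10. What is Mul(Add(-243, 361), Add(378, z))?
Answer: 47790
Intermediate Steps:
z = 27 (z = Add(Mul(-3, -10), -3) = Add(30, -3) = 27)
Mul(Add(-243, 361), Add(378, z)) = Mul(Add(-243, 361), Add(378, 27)) = Mul(118, 405) = 47790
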